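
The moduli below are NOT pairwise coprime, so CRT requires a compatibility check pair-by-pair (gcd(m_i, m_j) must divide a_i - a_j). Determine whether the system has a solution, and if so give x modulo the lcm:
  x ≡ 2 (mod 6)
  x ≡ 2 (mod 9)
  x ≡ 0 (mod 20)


Moduli 6, 9, 20 are not pairwise coprime, so CRT works modulo lcm(m_i) when all pairwise compatibility conditions hold.
Pairwise compatibility: gcd(m_i, m_j) must divide a_i - a_j for every pair.
Merge one congruence at a time:
  Start: x ≡ 2 (mod 6).
  Combine with x ≡ 2 (mod 9): gcd(6, 9) = 3; 2 - 2 = 0, which IS divisible by 3, so compatible.
    Write x = 2 + 6·t and substitute into x ≡ 2 (mod 9): 6·t ≡ 2 − 2 = 0 (mod 9).
    Divide the congruence (and modulus) by g = 3: 2·t ≡ 0 (mod 3).
    The inverse of 2 mod 3 is 2 (since 2·2 = 4 = 1·3 + 1), so t ≡ 2·0 = 0 ≡ 0 (mod 3).
    Then x = 2 + 6·0 = 2, valid modulo lcm(6, 9) = 18: x ≡ 2 (mod 18).
  Combine with x ≡ 0 (mod 20): gcd(18, 20) = 2; 0 - 2 = -2, which IS divisible by 2, so compatible.
    Write x = 2 + 18·t and substitute into x ≡ 0 (mod 20): 18·t ≡ 0 − 2 = -2 (mod 20).
    Divide the congruence (and modulus) by g = 2: 9·t ≡ -1 (mod 10).
    Reduce coefficients mod 10: 9·t ≡ 9 (mod 10).
    The inverse of 9 mod 10 is 9 (since 9·9 = 81 = 8·10 + 1), so t ≡ 9·9 = 81 ≡ 1 (mod 10).
    Then x = 2 + 18·1 = 20, valid modulo lcm(18, 20) = 180: x ≡ 20 (mod 180).
Verify: 20 mod 6 = 2, 20 mod 9 = 2, 20 mod 20 = 0.

x ≡ 20 (mod 180).


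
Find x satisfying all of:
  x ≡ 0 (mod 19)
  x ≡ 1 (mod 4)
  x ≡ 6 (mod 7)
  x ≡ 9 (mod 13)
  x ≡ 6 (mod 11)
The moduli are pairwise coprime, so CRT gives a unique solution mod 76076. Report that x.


Product of moduli M = 19 · 4 · 7 · 13 · 11 = 76076.
Merge one congruence at a time:
  Start: x ≡ 0 (mod 19).
  Combine with x ≡ 1 (mod 4); new modulus lcm = 76.
    Write x = 0 + 19·t and substitute into x ≡ 1 (mod 4): 19·t ≡ 1 − 0 = 1 (mod 4).
    Reduce coefficients mod 4: 3·t ≡ 1 (mod 4).
    The inverse of 3 mod 4 is 3 (since 3·3 = 9 = 2·4 + 1), so t ≡ 3·1 = 3 ≡ 3 (mod 4).
    Then x = 0 + 19·3 = 57, valid modulo lcm(19, 4) = 76: x ≡ 57 (mod 76).
  Combine with x ≡ 6 (mod 7); new modulus lcm = 532.
    Write x = 57 + 76·t and substitute into x ≡ 6 (mod 7): 76·t ≡ 6 − 57 = -51 (mod 7).
    Reduce coefficients mod 7: 6·t ≡ 5 (mod 7).
    The inverse of 6 mod 7 is 6 (since 6·6 = 36 = 5·7 + 1), so t ≡ 6·5 = 30 ≡ 2 (mod 7).
    Then x = 57 + 76·2 = 209, valid modulo lcm(76, 7) = 532: x ≡ 209 (mod 532).
  Combine with x ≡ 9 (mod 13); new modulus lcm = 6916.
    Write x = 209 + 532·t and substitute into x ≡ 9 (mod 13): 532·t ≡ 9 − 209 = -200 (mod 13).
    Reduce coefficients mod 13: 12·t ≡ 8 (mod 13).
    The inverse of 12 mod 13 is 12 (since 12·12 = 144 = 11·13 + 1), so t ≡ 12·8 = 96 ≡ 5 (mod 13).
    Then x = 209 + 532·5 = 2869, valid modulo lcm(532, 13) = 6916: x ≡ 2869 (mod 6916).
  Combine with x ≡ 6 (mod 11); new modulus lcm = 76076.
    Write x = 2869 + 6916·t and substitute into x ≡ 6 (mod 11): 6916·t ≡ 6 − 2869 = -2863 (mod 11).
    Reduce coefficients mod 11: 8·t ≡ 8 (mod 11).
    The inverse of 8 mod 11 is 7 (since 8·7 = 56 = 5·11 + 1), so t ≡ 7·8 = 56 ≡ 1 (mod 11).
    Then x = 2869 + 6916·1 = 9785, valid modulo lcm(6916, 11) = 76076: x ≡ 9785 (mod 76076).
Verify against each original: 9785 mod 19 = 0, 9785 mod 4 = 1, 9785 mod 7 = 6, 9785 mod 13 = 9, 9785 mod 11 = 6.

x ≡ 9785 (mod 76076).


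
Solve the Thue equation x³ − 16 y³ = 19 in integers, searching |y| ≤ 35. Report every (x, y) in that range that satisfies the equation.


The equation is x³ - 16y³ = 19. For fixed y, x³ = 16·y³ + 19, so a solution requires the RHS to be a perfect cube.
Strategy: iterate y from -35 to 35, compute RHS = 16·y³ + 19, and check whether it is a (positive or negative) perfect cube.
Check small values of y:
  y = 0: RHS = 19 is not a perfect cube.
  y = 1: RHS = 35 is not a perfect cube.
  y = -1: RHS = 3 is not a perfect cube.
  y = 2: RHS = 147 is not a perfect cube.
  y = -2: RHS = -109 is not a perfect cube.
  y = 3: RHS = 451 is not a perfect cube.
  y = -3: RHS = -413 is not a perfect cube.
Continuing the search up to |y| = 35 finds no solutions either.
No (x, y) in the scanned range satisfies the equation.

No integer solutions with |y| ≤ 35.


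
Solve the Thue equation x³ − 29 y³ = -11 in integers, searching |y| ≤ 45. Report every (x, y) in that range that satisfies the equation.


The equation is x³ - 29y³ = -11. For fixed y, x³ = 29·y³ − 11, so a solution requires the RHS to be a perfect cube.
Strategy: iterate y from -45 to 45, compute RHS = 29·y³ − 11, and check whether it is a (positive or negative) perfect cube.
Check small values of y:
  y = 0: RHS = -11 is not a perfect cube.
  y = 1: RHS = 18 is not a perfect cube.
  y = -1: RHS = -40 is not a perfect cube.
  y = 2: RHS = 221 is not a perfect cube.
  y = -2: RHS = -243 is not a perfect cube.
  y = 3: RHS = 772 is not a perfect cube.
  y = -3: RHS = -794 is not a perfect cube.
Continuing the search up to |y| = 45 finds no solutions either.
No (x, y) in the scanned range satisfies the equation.

No integer solutions with |y| ≤ 45.


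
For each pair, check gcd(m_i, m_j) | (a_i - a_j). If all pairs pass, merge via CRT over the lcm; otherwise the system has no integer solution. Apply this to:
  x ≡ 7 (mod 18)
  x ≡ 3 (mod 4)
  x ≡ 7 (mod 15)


Moduli 18, 4, 15 are not pairwise coprime, so CRT works modulo lcm(m_i) when all pairwise compatibility conditions hold.
Pairwise compatibility: gcd(m_i, m_j) must divide a_i - a_j for every pair.
Merge one congruence at a time:
  Start: x ≡ 7 (mod 18).
  Combine with x ≡ 3 (mod 4): gcd(18, 4) = 2; 3 - 7 = -4, which IS divisible by 2, so compatible.
    Write x = 7 + 18·t and substitute into x ≡ 3 (mod 4): 18·t ≡ 3 − 7 = -4 (mod 4).
    Divide the congruence (and modulus) by g = 2: 9·t ≡ -2 (mod 2).
    Reduce coefficients mod 2: 1·t ≡ 0 (mod 2).
    So t ≡ 0 (mod 2).
    Then x = 7 + 18·0 = 7, valid modulo lcm(18, 4) = 36: x ≡ 7 (mod 36).
  Combine with x ≡ 7 (mod 15): gcd(36, 15) = 3; 7 - 7 = 0, which IS divisible by 3, so compatible.
    Write x = 7 + 36·t and substitute into x ≡ 7 (mod 15): 36·t ≡ 7 − 7 = 0 (mod 15).
    Divide the congruence (and modulus) by g = 3: 12·t ≡ 0 (mod 5).
    Reduce coefficients mod 5: 2·t ≡ 0 (mod 5).
    The inverse of 2 mod 5 is 3 (since 2·3 = 6 = 1·5 + 1), so t ≡ 3·0 = 0 ≡ 0 (mod 5).
    Then x = 7 + 36·0 = 7, valid modulo lcm(36, 15) = 180: x ≡ 7 (mod 180).
Verify: 7 mod 18 = 7, 7 mod 4 = 3, 7 mod 15 = 7.

x ≡ 7 (mod 180).


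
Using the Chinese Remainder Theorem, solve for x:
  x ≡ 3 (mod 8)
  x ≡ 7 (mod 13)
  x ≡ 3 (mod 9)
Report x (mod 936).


Moduli 8, 13, 9 are pairwise coprime; by CRT there is a unique solution modulo M = 8 · 13 · 9 = 936.
Solve pairwise, accumulating the modulus:
  Start with x ≡ 3 (mod 8).
  Combine with x ≡ 7 (mod 13): since gcd(8, 13) = 1, we get a unique residue mod 104.
    Write x = 3 + 8·t and substitute into x ≡ 7 (mod 13): 8·t ≡ 7 − 3 = 4 (mod 13).
    The inverse of 8 mod 13 is 5 (since 8·5 = 40 = 3·13 + 1), so t ≡ 5·4 = 20 ≡ 7 (mod 13).
    Then x = 3 + 8·7 = 59, valid modulo lcm(8, 13) = 104: x ≡ 59 (mod 104).
  Combine with x ≡ 3 (mod 9): since gcd(104, 9) = 1, we get a unique residue mod 936.
    Write x = 59 + 104·t and substitute into x ≡ 3 (mod 9): 104·t ≡ 3 − 59 = -56 (mod 9).
    Reduce coefficients mod 9: 5·t ≡ 7 (mod 9).
    The inverse of 5 mod 9 is 2 (since 5·2 = 10 = 1·9 + 1), so t ≡ 2·7 = 14 ≡ 5 (mod 9).
    Then x = 59 + 104·5 = 579, valid modulo lcm(104, 9) = 936: x ≡ 579 (mod 936).
Verify: 579 mod 8 = 3 ✓, 579 mod 13 = 7 ✓, 579 mod 9 = 3 ✓.

x ≡ 579 (mod 936).


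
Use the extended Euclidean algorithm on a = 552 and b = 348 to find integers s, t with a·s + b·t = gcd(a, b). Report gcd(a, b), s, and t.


Euclidean algorithm on (552, 348) — divide until remainder is 0:
  552 = 1 · 348 + 204
  348 = 1 · 204 + 144
  204 = 1 · 144 + 60
  144 = 2 · 60 + 24
  60 = 2 · 24 + 12
  24 = 2 · 12 + 0
gcd(552, 348) = 12.
Track Bezout coefficients alongside the remainders: start with r₀ = 552 = a·1 + b·0 (s = 1, t = 0) and r₁ = 348 = a·0 + b·1 (s = 0, t = 1); each new remainder r_{k+1} = r_{k-1} − q_k·r_k inherits s_{k+1} = s_{k-1} − q_k·s_k, t_{k+1} = t_{k-1} − q_k·t_k, so r_k = a·s_k + b·t_k at every step:
  q = 1: r = 204, s = 1 − 1·0 = 1, t = 0 − 1·1 = -1  (check: 552·1 + 348·(-1) = 204)
  q = 1: r = 144, s = 0 − 1·1 = -1, t = 1 − 1·(-1) = 2  (check: 552·(-1) + 348·2 = 144)
  q = 1: r = 60, s = 1 − 1·(-1) = 2, t = -1 − 1·2 = -3  (check: 552·2 + 348·(-3) = 60)
  q = 2: r = 24, s = -1 − 2·2 = -5, t = 2 − 2·(-3) = 8  (check: 552·(-5) + 348·8 = 24)
  q = 2: r = 12, s = 2 − 2·(-5) = 12, t = -3 − 2·8 = -19  (check: 552·12 + 348·(-19) = 12)
The row with r = 12 (the gcd) gives the Bezout coefficients s = 12, t = -19.
Result: 552 · (12) + 348 · (-19) = 12.

gcd(552, 348) = 12; s = 12, t = -19 (check: 552·12 + 348·(-19) = 12).


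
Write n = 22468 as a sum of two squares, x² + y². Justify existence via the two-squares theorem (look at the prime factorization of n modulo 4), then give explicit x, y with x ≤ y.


Step 1: Factor n = 22468 = 2^2 · 41 · 137.
Step 2: Check the mod-4 condition on each prime factor: 2 = 2 (special); 41 ≡ 1 (mod 4), exponent 1; 137 ≡ 1 (mod 4), exponent 1.
All primes ≡ 3 (mod 4) appear to even exponent (or don't appear), so by the two-squares theorem n IS expressible as a sum of two squares.
Step 3: Build a representation. Group n = k² · m with k = 2 and m = 41 · 137 = 5617 (a product of primes ≡ 1 (mod 4)); a representation of m scales to one of n via (k·x)² + (k·y)² = k²(x² + y²). Each prime p ≡ 1 (mod 4) is itself a sum of two squares; find a² by testing p − a² for a perfect square:
  41: 41 − 1² = 40, 41 − 2² = 37, 41 − 3² = 32, 41 − 4² = 25 = 5² ⇒ 41 = 4² + 5².
  137: 137 − 1² = 136, 137 − 2² = 133, 137 − 3² = 128, 137 − 4² = 121 = 11² ⇒ 137 = 4² + 11².
  Combine using the Brahmagupta–Fibonacci identity (a² + b²)(c² + d²) = (ac − bd)² + (ad + bc)² = (ac + bd)² + (ad − bc)²:
  41 · 137 = 5617: from (4² + 5²)(4² + 11²), take (4·4 − 5·11, 4·11 + 5·4) = (16 − 55, 44 + 20) = (-39, 64); dropping signs (only squares matter) gives (39, 64); check 39² + 64² = 1521 + 4096 = 5617 ✓.
  Scale by k = 2: (2·39, 2·64) = (78, 128).
Step 4: Order so x ≤ y and verify: 78² + 128² = 6084 + 16384 = 22468 = n. ✓

n = 22468 = 78² + 128² (one valid representation with x ≤ y).


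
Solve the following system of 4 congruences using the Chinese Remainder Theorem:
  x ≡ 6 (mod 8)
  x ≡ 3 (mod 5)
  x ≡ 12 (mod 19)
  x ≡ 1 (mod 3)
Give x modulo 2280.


Product of moduli M = 8 · 5 · 19 · 3 = 2280.
Merge one congruence at a time:
  Start: x ≡ 6 (mod 8).
  Combine with x ≡ 3 (mod 5); new modulus lcm = 40.
    Write x = 6 + 8·t and substitute into x ≡ 3 (mod 5): 8·t ≡ 3 − 6 = -3 (mod 5).
    Reduce coefficients mod 5: 3·t ≡ 2 (mod 5).
    The inverse of 3 mod 5 is 2 (since 3·2 = 6 = 1·5 + 1), so t ≡ 2·2 = 4 ≡ 4 (mod 5).
    Then x = 6 + 8·4 = 38, valid modulo lcm(8, 5) = 40: x ≡ 38 (mod 40).
  Combine with x ≡ 12 (mod 19); new modulus lcm = 760.
    Write x = 38 + 40·t and substitute into x ≡ 12 (mod 19): 40·t ≡ 12 − 38 = -26 (mod 19).
    Reduce coefficients mod 19: 2·t ≡ 12 (mod 19).
    The inverse of 2 mod 19 is 10 (since 2·10 = 20 = 1·19 + 1), so t ≡ 10·12 = 120 ≡ 6 (mod 19).
    Then x = 38 + 40·6 = 278, valid modulo lcm(40, 19) = 760: x ≡ 278 (mod 760).
  Combine with x ≡ 1 (mod 3); new modulus lcm = 2280.
    Write x = 278 + 760·t and substitute into x ≡ 1 (mod 3): 760·t ≡ 1 − 278 = -277 (mod 3).
    Reduce coefficients mod 3: 1·t ≡ 2 (mod 3).
    So t ≡ 2 (mod 3).
    Then x = 278 + 760·2 = 1798, valid modulo lcm(760, 3) = 2280: x ≡ 1798 (mod 2280).
Verify against each original: 1798 mod 8 = 6, 1798 mod 5 = 3, 1798 mod 19 = 12, 1798 mod 3 = 1.

x ≡ 1798 (mod 2280).


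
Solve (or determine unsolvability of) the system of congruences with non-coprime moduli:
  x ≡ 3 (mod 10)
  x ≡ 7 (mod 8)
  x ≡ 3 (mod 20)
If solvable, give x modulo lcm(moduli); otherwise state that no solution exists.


Moduli 10, 8, 20 are not pairwise coprime, so CRT works modulo lcm(m_i) when all pairwise compatibility conditions hold.
Pairwise compatibility: gcd(m_i, m_j) must divide a_i - a_j for every pair.
Merge one congruence at a time:
  Start: x ≡ 3 (mod 10).
  Combine with x ≡ 7 (mod 8): gcd(10, 8) = 2; 7 - 3 = 4, which IS divisible by 2, so compatible.
    Write x = 3 + 10·t and substitute into x ≡ 7 (mod 8): 10·t ≡ 7 − 3 = 4 (mod 8).
    Divide the congruence (and modulus) by g = 2: 5·t ≡ 2 (mod 4).
    Reduce coefficients mod 4: 1·t ≡ 2 (mod 4).
    So t ≡ 2 (mod 4).
    Then x = 3 + 10·2 = 23, valid modulo lcm(10, 8) = 40: x ≡ 23 (mod 40).
  Combine with x ≡ 3 (mod 20): gcd(40, 20) = 20; 3 - 23 = -20, which IS divisible by 20, so compatible.
    Write x = 23 + 40·t and substitute into x ≡ 3 (mod 20): 40·t ≡ 3 − 23 = -20 (mod 20).
    Divide the congruence (and modulus) by g = 20: 2·t ≡ -1 (mod 1).
    Modulo 1 every t works; take t = 0.
    Then x = 23 + 40·0 = 23, valid modulo lcm(40, 20) = 40: x ≡ 23 (mod 40).
Verify: 23 mod 10 = 3, 23 mod 8 = 7, 23 mod 20 = 3.

x ≡ 23 (mod 40).


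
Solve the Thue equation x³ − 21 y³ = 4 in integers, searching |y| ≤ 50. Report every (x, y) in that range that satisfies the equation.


The equation is x³ - 21y³ = 4. For fixed y, x³ = 21·y³ + 4, so a solution requires the RHS to be a perfect cube.
Strategy: iterate y from -50 to 50, compute RHS = 21·y³ + 4, and check whether it is a (positive or negative) perfect cube.
Check small values of y:
  y = 0: RHS = 4 is not a perfect cube.
  y = 1: RHS = 25 is not a perfect cube.
  y = -1: RHS = -17 is not a perfect cube.
  y = 2: RHS = 172 is not a perfect cube.
  y = -2: RHS = -164 is not a perfect cube.
  y = 3: RHS = 571 is not a perfect cube.
  y = -3: RHS = -563 is not a perfect cube.
Continuing the search up to |y| = 50 finds no solutions either.
No (x, y) in the scanned range satisfies the equation.

No integer solutions with |y| ≤ 50.


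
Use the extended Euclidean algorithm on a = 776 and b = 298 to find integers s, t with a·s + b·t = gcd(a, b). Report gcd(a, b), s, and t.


Euclidean algorithm on (776, 298) — divide until remainder is 0:
  776 = 2 · 298 + 180
  298 = 1 · 180 + 118
  180 = 1 · 118 + 62
  118 = 1 · 62 + 56
  62 = 1 · 56 + 6
  56 = 9 · 6 + 2
  6 = 3 · 2 + 0
gcd(776, 298) = 2.
Track Bezout coefficients alongside the remainders: start with r₀ = 776 = a·1 + b·0 (s = 1, t = 0) and r₁ = 298 = a·0 + b·1 (s = 0, t = 1); each new remainder r_{k+1} = r_{k-1} − q_k·r_k inherits s_{k+1} = s_{k-1} − q_k·s_k, t_{k+1} = t_{k-1} − q_k·t_k, so r_k = a·s_k + b·t_k at every step:
  q = 2: r = 180, s = 1 − 2·0 = 1, t = 0 − 2·1 = -2  (check: 776·1 + 298·(-2) = 180)
  q = 1: r = 118, s = 0 − 1·1 = -1, t = 1 − 1·(-2) = 3  (check: 776·(-1) + 298·3 = 118)
  q = 1: r = 62, s = 1 − 1·(-1) = 2, t = -2 − 1·3 = -5  (check: 776·2 + 298·(-5) = 62)
  q = 1: r = 56, s = -1 − 1·2 = -3, t = 3 − 1·(-5) = 8  (check: 776·(-3) + 298·8 = 56)
  q = 1: r = 6, s = 2 − 1·(-3) = 5, t = -5 − 1·8 = -13  (check: 776·5 + 298·(-13) = 6)
  q = 9: r = 2, s = -3 − 9·5 = -48, t = 8 − 9·(-13) = 125  (check: 776·(-48) + 298·125 = 2)
The row with r = 2 (the gcd) gives the Bezout coefficients s = -48, t = 125.
Result: 776 · (-48) + 298 · (125) = 2.

gcd(776, 298) = 2; s = -48, t = 125 (check: 776·(-48) + 298·125 = 2).


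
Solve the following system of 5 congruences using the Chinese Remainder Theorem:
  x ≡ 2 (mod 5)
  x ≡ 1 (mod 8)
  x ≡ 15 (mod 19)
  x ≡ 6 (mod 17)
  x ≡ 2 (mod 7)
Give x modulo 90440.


Product of moduli M = 5 · 8 · 19 · 17 · 7 = 90440.
Merge one congruence at a time:
  Start: x ≡ 2 (mod 5).
  Combine with x ≡ 1 (mod 8); new modulus lcm = 40.
    Write x = 2 + 5·t and substitute into x ≡ 1 (mod 8): 5·t ≡ 1 − 2 = -1 (mod 8).
    Reduce coefficients mod 8: 5·t ≡ 7 (mod 8).
    The inverse of 5 mod 8 is 5 (since 5·5 = 25 = 3·8 + 1), so t ≡ 5·7 = 35 ≡ 3 (mod 8).
    Then x = 2 + 5·3 = 17, valid modulo lcm(5, 8) = 40: x ≡ 17 (mod 40).
  Combine with x ≡ 15 (mod 19); new modulus lcm = 760.
    Write x = 17 + 40·t and substitute into x ≡ 15 (mod 19): 40·t ≡ 15 − 17 = -2 (mod 19).
    Reduce coefficients mod 19: 2·t ≡ 17 (mod 19).
    The inverse of 2 mod 19 is 10 (since 2·10 = 20 = 1·19 + 1), so t ≡ 10·17 = 170 ≡ 18 (mod 19).
    Then x = 17 + 40·18 = 737, valid modulo lcm(40, 19) = 760: x ≡ 737 (mod 760).
  Combine with x ≡ 6 (mod 17); new modulus lcm = 12920.
    Write x = 737 + 760·t and substitute into x ≡ 6 (mod 17): 760·t ≡ 6 − 737 = -731 (mod 17).
    Reduce coefficients mod 17: 12·t ≡ 0 (mod 17).
    The inverse of 12 mod 17 is 10 (since 12·10 = 120 = 7·17 + 1), so t ≡ 10·0 = 0 ≡ 0 (mod 17).
    Then x = 737 + 760·0 = 737, valid modulo lcm(760, 17) = 12920: x ≡ 737 (mod 12920).
  Combine with x ≡ 2 (mod 7); new modulus lcm = 90440.
    Write x = 737 + 12920·t and substitute into x ≡ 2 (mod 7): 12920·t ≡ 2 − 737 = -735 (mod 7).
    Reduce coefficients mod 7: 5·t ≡ 0 (mod 7).
    The inverse of 5 mod 7 is 3 (since 5·3 = 15 = 2·7 + 1), so t ≡ 3·0 = 0 ≡ 0 (mod 7).
    Then x = 737 + 12920·0 = 737, valid modulo lcm(12920, 7) = 90440: x ≡ 737 (mod 90440).
Verify against each original: 737 mod 5 = 2, 737 mod 8 = 1, 737 mod 19 = 15, 737 mod 17 = 6, 737 mod 7 = 2.

x ≡ 737 (mod 90440).


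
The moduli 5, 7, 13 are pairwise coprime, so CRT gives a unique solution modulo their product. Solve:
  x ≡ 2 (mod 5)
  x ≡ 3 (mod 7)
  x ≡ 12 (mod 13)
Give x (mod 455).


Moduli 5, 7, 13 are pairwise coprime; by CRT there is a unique solution modulo M = 5 · 7 · 13 = 455.
Solve pairwise, accumulating the modulus:
  Start with x ≡ 2 (mod 5).
  Combine with x ≡ 3 (mod 7): since gcd(5, 7) = 1, we get a unique residue mod 35.
    Write x = 2 + 5·t and substitute into x ≡ 3 (mod 7): 5·t ≡ 3 − 2 = 1 (mod 7).
    The inverse of 5 mod 7 is 3 (since 5·3 = 15 = 2·7 + 1), so t ≡ 3·1 = 3 ≡ 3 (mod 7).
    Then x = 2 + 5·3 = 17, valid modulo lcm(5, 7) = 35: x ≡ 17 (mod 35).
  Combine with x ≡ 12 (mod 13): since gcd(35, 13) = 1, we get a unique residue mod 455.
    Write x = 17 + 35·t and substitute into x ≡ 12 (mod 13): 35·t ≡ 12 − 17 = -5 (mod 13).
    Reduce coefficients mod 13: 9·t ≡ 8 (mod 13).
    The inverse of 9 mod 13 is 3 (since 9·3 = 27 = 2·13 + 1), so t ≡ 3·8 = 24 ≡ 11 (mod 13).
    Then x = 17 + 35·11 = 402, valid modulo lcm(35, 13) = 455: x ≡ 402 (mod 455).
Verify: 402 mod 5 = 2 ✓, 402 mod 7 = 3 ✓, 402 mod 13 = 12 ✓.

x ≡ 402 (mod 455).


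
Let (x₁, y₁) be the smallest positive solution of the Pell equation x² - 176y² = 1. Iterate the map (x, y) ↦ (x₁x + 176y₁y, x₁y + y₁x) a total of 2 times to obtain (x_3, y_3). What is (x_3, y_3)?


Step 1: Find the fundamental solution (x₁, y₁) of x² - 176y² = 1.
  Expand √176 as a continued fraction. a₀ = ⌊√176⌋ = 13; iterate m_{k+1} = d_k·a_k − m_k, d_{k+1} = (176 − m_{k+1}²)/d_k, a_{k+1} = ⌊(a₀ + m_{k+1})/d_{k+1}⌋ (starting m₀ = 0, d₀ = 1), with convergents p_k = a_k·p_{k-1} + p_{k-2}, q_k = a_k·q_{k-1} + q_{k-2} (p₋₁ = 1, q₋₁ = 0):
  k = 0: a₀ = 13; p₀/q₀ = 13/1; p₀² − 176·q₀² = 169 − 176 = -7.
  k = 1: m = 13, d = 7, a = ⌊(13 + 13)/7⌋ = 3; p/q = (3·13 + 1)/(3·1 + 0) = 40/3; p² − 176·q² = 1600 − 1584 = 16.
  k = 2: m = 8, d = 16, a = ⌊(13 + 8)/16⌋ = 1; p/q = (1·40 + 13)/(1·3 + 1) = 53/4; p² − 176·q² = 2809 − 2816 = -7.
  k = 3: m = 8, d = 7, a = ⌊(13 + 8)/7⌋ = 3; p/q = (3·53 + 40)/(3·4 + 3) = 199/15; p² − 176·q² = 39601 − 39600 = 1.
  The first convergent with p² − 176·q² = 1 gives the fundamental solution (x₁, y₁) = (199, 15).
Step 2: Apply the recurrence (x_{n+1}, y_{n+1}) = (x₁x_n + 176y₁y_n, x₁y_n + y₁x_n) repeatedly.
  From (x_1, y_1) = (199, 15): x_2 = 199·199 + 176·15·15 = 79201; y_2 = 199·15 + 15·199 = 5970.
  From (x_2, y_2) = (79201, 5970): x_3 = 199·79201 + 176·15·5970 = 31521799; y_3 = 199·5970 + 15·79201 = 2376045.
Step 3: Verify x_3² - 176·y_3² = 993623812196401 - 993623812196400 = 1 (should be 1). ✓

(x_1, y_1) = (199, 15); (x_3, y_3) = (31521799, 2376045).


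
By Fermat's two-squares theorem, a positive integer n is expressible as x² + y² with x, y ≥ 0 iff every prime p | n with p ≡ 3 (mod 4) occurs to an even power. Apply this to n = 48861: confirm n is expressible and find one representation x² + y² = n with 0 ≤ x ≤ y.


Step 1: Factor n = 48861 = 3^2 · 61 · 89.
Step 2: Check the mod-4 condition on each prime factor: 3 ≡ 3 (mod 4), exponent 2 (must be even); 61 ≡ 1 (mod 4), exponent 1; 89 ≡ 1 (mod 4), exponent 1.
All primes ≡ 3 (mod 4) appear to even exponent (or don't appear), so by the two-squares theorem n IS expressible as a sum of two squares.
Step 3: Build a representation. Group n = k² · m with k = 3 and m = 61 · 89 = 5429 (a product of primes ≡ 1 (mod 4)); a representation of m scales to one of n via (k·x)² + (k·y)² = k²(x² + y²). Each prime p ≡ 1 (mod 4) is itself a sum of two squares; find a² by testing p − a² for a perfect square:
  61: 61 − 1² = 60, 61 − 2² = 57, 61 − 3² = 52, 61 − 4² = 45, 61 − 5² = 36 = 6² ⇒ 61 = 5² + 6².
  89: 89 − 1² = 88, 89 − 2² = 85, 89 − 3² = 80, 89 − 4² = 73, 89 − 5² = 64 = 8² ⇒ 89 = 5² + 8².
  Combine using the Brahmagupta–Fibonacci identity (a² + b²)(c² + d²) = (ac − bd)² + (ad + bc)² = (ac + bd)² + (ad − bc)²:
  61 · 89 = 5429: from (5² + 6²)(5² + 8²), take (5·5 − 6·8, 5·8 + 6·5) = (25 − 48, 40 + 30) = (-23, 70); dropping signs (only squares matter) gives (23, 70); check 23² + 70² = 529 + 4900 = 5429 ✓.
  Scale by k = 3: (3·23, 3·70) = (69, 210).
Step 4: Order so x ≤ y and verify: 69² + 210² = 4761 + 44100 = 48861 = n. ✓

n = 48861 = 69² + 210² (one valid representation with x ≤ y).


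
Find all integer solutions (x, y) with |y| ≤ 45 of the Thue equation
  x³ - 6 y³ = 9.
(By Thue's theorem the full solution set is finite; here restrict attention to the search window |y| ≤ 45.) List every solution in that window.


The equation is x³ - 6y³ = 9. For fixed y, x³ = 6·y³ + 9, so a solution requires the RHS to be a perfect cube.
Strategy: iterate y from -45 to 45, compute RHS = 6·y³ + 9, and check whether it is a (positive or negative) perfect cube.
Check small values of y:
  y = 0: RHS = 9 is not a perfect cube.
  y = 1: RHS = 15 is not a perfect cube.
  y = -1: RHS = 3 is not a perfect cube.
  y = 2: RHS = 57 is not a perfect cube.
  y = -2: RHS = -39 is not a perfect cube.
  y = 3: RHS = 171 is not a perfect cube.
  y = -3: RHS = -153 is not a perfect cube.
Continuing the search up to |y| = 45 finds no solutions either.
No (x, y) in the scanned range satisfies the equation.

No integer solutions with |y| ≤ 45.


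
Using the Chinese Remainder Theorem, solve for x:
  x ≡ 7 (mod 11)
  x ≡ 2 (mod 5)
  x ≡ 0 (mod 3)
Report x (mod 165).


Moduli 11, 5, 3 are pairwise coprime; by CRT there is a unique solution modulo M = 11 · 5 · 3 = 165.
Solve pairwise, accumulating the modulus:
  Start with x ≡ 7 (mod 11).
  Combine with x ≡ 2 (mod 5): since gcd(11, 5) = 1, we get a unique residue mod 55.
    Write x = 7 + 11·t and substitute into x ≡ 2 (mod 5): 11·t ≡ 2 − 7 = -5 (mod 5).
    Reduce coefficients mod 5: 1·t ≡ 0 (mod 5).
    So t ≡ 0 (mod 5).
    Then x = 7 + 11·0 = 7, valid modulo lcm(11, 5) = 55: x ≡ 7 (mod 55).
  Combine with x ≡ 0 (mod 3): since gcd(55, 3) = 1, we get a unique residue mod 165.
    Write x = 7 + 55·t and substitute into x ≡ 0 (mod 3): 55·t ≡ 0 − 7 = -7 (mod 3).
    Reduce coefficients mod 3: 1·t ≡ 2 (mod 3).
    So t ≡ 2 (mod 3).
    Then x = 7 + 55·2 = 117, valid modulo lcm(55, 3) = 165: x ≡ 117 (mod 165).
Verify: 117 mod 11 = 7 ✓, 117 mod 5 = 2 ✓, 117 mod 3 = 0 ✓.

x ≡ 117 (mod 165).


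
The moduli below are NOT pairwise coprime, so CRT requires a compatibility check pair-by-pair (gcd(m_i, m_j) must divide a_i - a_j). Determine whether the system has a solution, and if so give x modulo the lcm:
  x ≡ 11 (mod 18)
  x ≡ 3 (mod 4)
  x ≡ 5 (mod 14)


Moduli 18, 4, 14 are not pairwise coprime, so CRT works modulo lcm(m_i) when all pairwise compatibility conditions hold.
Pairwise compatibility: gcd(m_i, m_j) must divide a_i - a_j for every pair.
Merge one congruence at a time:
  Start: x ≡ 11 (mod 18).
  Combine with x ≡ 3 (mod 4): gcd(18, 4) = 2; 3 - 11 = -8, which IS divisible by 2, so compatible.
    Write x = 11 + 18·t and substitute into x ≡ 3 (mod 4): 18·t ≡ 3 − 11 = -8 (mod 4).
    Divide the congruence (and modulus) by g = 2: 9·t ≡ -4 (mod 2).
    Reduce coefficients mod 2: 1·t ≡ 0 (mod 2).
    So t ≡ 0 (mod 2).
    Then x = 11 + 18·0 = 11, valid modulo lcm(18, 4) = 36: x ≡ 11 (mod 36).
  Combine with x ≡ 5 (mod 14): gcd(36, 14) = 2; 5 - 11 = -6, which IS divisible by 2, so compatible.
    Write x = 11 + 36·t and substitute into x ≡ 5 (mod 14): 36·t ≡ 5 − 11 = -6 (mod 14).
    Divide the congruence (and modulus) by g = 2: 18·t ≡ -3 (mod 7).
    Reduce coefficients mod 7: 4·t ≡ 4 (mod 7).
    The inverse of 4 mod 7 is 2 (since 4·2 = 8 = 1·7 + 1), so t ≡ 2·4 = 8 ≡ 1 (mod 7).
    Then x = 11 + 36·1 = 47, valid modulo lcm(36, 14) = 252: x ≡ 47 (mod 252).
Verify: 47 mod 18 = 11, 47 mod 4 = 3, 47 mod 14 = 5.

x ≡ 47 (mod 252).


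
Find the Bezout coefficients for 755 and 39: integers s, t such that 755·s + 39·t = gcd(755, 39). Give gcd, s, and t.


Euclidean algorithm on (755, 39) — divide until remainder is 0:
  755 = 19 · 39 + 14
  39 = 2 · 14 + 11
  14 = 1 · 11 + 3
  11 = 3 · 3 + 2
  3 = 1 · 2 + 1
  2 = 2 · 1 + 0
gcd(755, 39) = 1.
Track Bezout coefficients alongside the remainders: start with r₀ = 755 = a·1 + b·0 (s = 1, t = 0) and r₁ = 39 = a·0 + b·1 (s = 0, t = 1); each new remainder r_{k+1} = r_{k-1} − q_k·r_k inherits s_{k+1} = s_{k-1} − q_k·s_k, t_{k+1} = t_{k-1} − q_k·t_k, so r_k = a·s_k + b·t_k at every step:
  q = 19: r = 14, s = 1 − 19·0 = 1, t = 0 − 19·1 = -19  (check: 755·1 + 39·(-19) = 14)
  q = 2: r = 11, s = 0 − 2·1 = -2, t = 1 − 2·(-19) = 39  (check: 755·(-2) + 39·39 = 11)
  q = 1: r = 3, s = 1 − 1·(-2) = 3, t = -19 − 1·39 = -58  (check: 755·3 + 39·(-58) = 3)
  q = 3: r = 2, s = -2 − 3·3 = -11, t = 39 − 3·(-58) = 213  (check: 755·(-11) + 39·213 = 2)
  q = 1: r = 1, s = 3 − 1·(-11) = 14, t = -58 − 1·213 = -271  (check: 755·14 + 39·(-271) = 1)
The row with r = 1 (the gcd) gives the Bezout coefficients s = 14, t = -271.
Result: 755 · (14) + 39 · (-271) = 1.

gcd(755, 39) = 1; s = 14, t = -271 (check: 755·14 + 39·(-271) = 1).


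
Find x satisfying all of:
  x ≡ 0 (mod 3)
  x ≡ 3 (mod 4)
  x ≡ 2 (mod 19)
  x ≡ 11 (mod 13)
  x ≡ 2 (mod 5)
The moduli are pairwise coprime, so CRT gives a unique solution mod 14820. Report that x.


Product of moduli M = 3 · 4 · 19 · 13 · 5 = 14820.
Merge one congruence at a time:
  Start: x ≡ 0 (mod 3).
  Combine with x ≡ 3 (mod 4); new modulus lcm = 12.
    Write x = 0 + 3·t and substitute into x ≡ 3 (mod 4): 3·t ≡ 3 − 0 = 3 (mod 4).
    The inverse of 3 mod 4 is 3 (since 3·3 = 9 = 2·4 + 1), so t ≡ 3·3 = 9 ≡ 1 (mod 4).
    Then x = 0 + 3·1 = 3, valid modulo lcm(3, 4) = 12: x ≡ 3 (mod 12).
  Combine with x ≡ 2 (mod 19); new modulus lcm = 228.
    Write x = 3 + 12·t and substitute into x ≡ 2 (mod 19): 12·t ≡ 2 − 3 = -1 (mod 19).
    Reduce coefficients mod 19: 12·t ≡ 18 (mod 19).
    The inverse of 12 mod 19 is 8 (since 12·8 = 96 = 5·19 + 1), so t ≡ 8·18 = 144 ≡ 11 (mod 19).
    Then x = 3 + 12·11 = 135, valid modulo lcm(12, 19) = 228: x ≡ 135 (mod 228).
  Combine with x ≡ 11 (mod 13); new modulus lcm = 2964.
    Write x = 135 + 228·t and substitute into x ≡ 11 (mod 13): 228·t ≡ 11 − 135 = -124 (mod 13).
    Reduce coefficients mod 13: 7·t ≡ 6 (mod 13).
    The inverse of 7 mod 13 is 2 (since 7·2 = 14 = 1·13 + 1), so t ≡ 2·6 = 12 ≡ 12 (mod 13).
    Then x = 135 + 228·12 = 2871, valid modulo lcm(228, 13) = 2964: x ≡ 2871 (mod 2964).
  Combine with x ≡ 2 (mod 5); new modulus lcm = 14820.
    Write x = 2871 + 2964·t and substitute into x ≡ 2 (mod 5): 2964·t ≡ 2 − 2871 = -2869 (mod 5).
    Reduce coefficients mod 5: 4·t ≡ 1 (mod 5).
    The inverse of 4 mod 5 is 4 (since 4·4 = 16 = 3·5 + 1), so t ≡ 4·1 = 4 ≡ 4 (mod 5).
    Then x = 2871 + 2964·4 = 14727, valid modulo lcm(2964, 5) = 14820: x ≡ 14727 (mod 14820).
Verify against each original: 14727 mod 3 = 0, 14727 mod 4 = 3, 14727 mod 19 = 2, 14727 mod 13 = 11, 14727 mod 5 = 2.

x ≡ 14727 (mod 14820).


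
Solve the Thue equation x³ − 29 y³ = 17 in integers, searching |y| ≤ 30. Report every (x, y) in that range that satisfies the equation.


The equation is x³ - 29y³ = 17. For fixed y, x³ = 29·y³ + 17, so a solution requires the RHS to be a perfect cube.
Strategy: iterate y from -30 to 30, compute RHS = 29·y³ + 17, and check whether it is a (positive or negative) perfect cube.
Check small values of y:
  y = 0: RHS = 17 is not a perfect cube.
  y = 1: RHS = 46 is not a perfect cube.
  y = -1: RHS = -12 is not a perfect cube.
  y = 2: RHS = 249 is not a perfect cube.
  y = -2: RHS = -215 is not a perfect cube.
  y = 3: RHS = 800 is not a perfect cube.
  y = -3: RHS = -766 is not a perfect cube.
Continuing the search up to |y| = 30 finds no solutions either.
No (x, y) in the scanned range satisfies the equation.

No integer solutions with |y| ≤ 30.


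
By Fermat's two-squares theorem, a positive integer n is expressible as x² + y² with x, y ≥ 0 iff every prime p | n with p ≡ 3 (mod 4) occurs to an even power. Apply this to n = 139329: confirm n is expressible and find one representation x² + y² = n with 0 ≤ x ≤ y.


Step 1: Factor n = 139329 = 3^2 · 113 · 137.
Step 2: Check the mod-4 condition on each prime factor: 3 ≡ 3 (mod 4), exponent 2 (must be even); 113 ≡ 1 (mod 4), exponent 1; 137 ≡ 1 (mod 4), exponent 1.
All primes ≡ 3 (mod 4) appear to even exponent (or don't appear), so by the two-squares theorem n IS expressible as a sum of two squares.
Step 3: Build a representation. Group n = k² · m with k = 3 and m = 113 · 137 = 15481 (a product of primes ≡ 1 (mod 4)); a representation of m scales to one of n via (k·x)² + (k·y)² = k²(x² + y²). Each prime p ≡ 1 (mod 4) is itself a sum of two squares; find a² by testing p − a² for a perfect square:
  113: 113 − 1² = 112, 113 − 2² = 109, 113 − 3² = 104, 113 − 4² = 97, 113 − 5² = 88, 113 − 6² = 77, 113 − 7² = 64 = 8² ⇒ 113 = 7² + 8².
  137: 137 − 1² = 136, 137 − 2² = 133, 137 − 3² = 128, 137 − 4² = 121 = 11² ⇒ 137 = 4² + 11².
  Combine using the Brahmagupta–Fibonacci identity (a² + b²)(c² + d²) = (ac − bd)² + (ad + bc)² = (ac + bd)² + (ad − bc)²:
  113 · 137 = 15481: from (7² + 8²)(4² + 11²), take (7·4 − 8·11, 7·11 + 8·4) = (28 − 88, 77 + 32) = (-60, 109); dropping signs (only squares matter) gives (60, 109); check 60² + 109² = 3600 + 11881 = 15481 ✓.
  Scale by k = 3: (3·60, 3·109) = (180, 327).
Step 4: Order so x ≤ y and verify: 180² + 327² = 32400 + 106929 = 139329 = n. ✓

n = 139329 = 180² + 327² (one valid representation with x ≤ y).


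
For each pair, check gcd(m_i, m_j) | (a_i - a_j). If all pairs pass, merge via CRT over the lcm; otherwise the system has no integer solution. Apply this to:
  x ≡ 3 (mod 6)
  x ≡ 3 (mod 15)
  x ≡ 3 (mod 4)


Moduli 6, 15, 4 are not pairwise coprime, so CRT works modulo lcm(m_i) when all pairwise compatibility conditions hold.
Pairwise compatibility: gcd(m_i, m_j) must divide a_i - a_j for every pair.
Merge one congruence at a time:
  Start: x ≡ 3 (mod 6).
  Combine with x ≡ 3 (mod 15): gcd(6, 15) = 3; 3 - 3 = 0, which IS divisible by 3, so compatible.
    Write x = 3 + 6·t and substitute into x ≡ 3 (mod 15): 6·t ≡ 3 − 3 = 0 (mod 15).
    Divide the congruence (and modulus) by g = 3: 2·t ≡ 0 (mod 5).
    The inverse of 2 mod 5 is 3 (since 2·3 = 6 = 1·5 + 1), so t ≡ 3·0 = 0 ≡ 0 (mod 5).
    Then x = 3 + 6·0 = 3, valid modulo lcm(6, 15) = 30: x ≡ 3 (mod 30).
  Combine with x ≡ 3 (mod 4): gcd(30, 4) = 2; 3 - 3 = 0, which IS divisible by 2, so compatible.
    Write x = 3 + 30·t and substitute into x ≡ 3 (mod 4): 30·t ≡ 3 − 3 = 0 (mod 4).
    Divide the congruence (and modulus) by g = 2: 15·t ≡ 0 (mod 2).
    Reduce coefficients mod 2: 1·t ≡ 0 (mod 2).
    So t ≡ 0 (mod 2).
    Then x = 3 + 30·0 = 3, valid modulo lcm(30, 4) = 60: x ≡ 3 (mod 60).
Verify: 3 mod 6 = 3, 3 mod 15 = 3, 3 mod 4 = 3.

x ≡ 3 (mod 60).


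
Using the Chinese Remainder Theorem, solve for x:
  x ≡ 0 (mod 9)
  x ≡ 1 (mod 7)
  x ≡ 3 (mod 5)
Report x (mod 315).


Moduli 9, 7, 5 are pairwise coprime; by CRT there is a unique solution modulo M = 9 · 7 · 5 = 315.
Solve pairwise, accumulating the modulus:
  Start with x ≡ 0 (mod 9).
  Combine with x ≡ 1 (mod 7): since gcd(9, 7) = 1, we get a unique residue mod 63.
    Write x = 0 + 9·t and substitute into x ≡ 1 (mod 7): 9·t ≡ 1 − 0 = 1 (mod 7).
    Reduce coefficients mod 7: 2·t ≡ 1 (mod 7).
    The inverse of 2 mod 7 is 4 (since 2·4 = 8 = 1·7 + 1), so t ≡ 4·1 = 4 ≡ 4 (mod 7).
    Then x = 0 + 9·4 = 36, valid modulo lcm(9, 7) = 63: x ≡ 36 (mod 63).
  Combine with x ≡ 3 (mod 5): since gcd(63, 5) = 1, we get a unique residue mod 315.
    Write x = 36 + 63·t and substitute into x ≡ 3 (mod 5): 63·t ≡ 3 − 36 = -33 (mod 5).
    Reduce coefficients mod 5: 3·t ≡ 2 (mod 5).
    The inverse of 3 mod 5 is 2 (since 3·2 = 6 = 1·5 + 1), so t ≡ 2·2 = 4 ≡ 4 (mod 5).
    Then x = 36 + 63·4 = 288, valid modulo lcm(63, 5) = 315: x ≡ 288 (mod 315).
Verify: 288 mod 9 = 0 ✓, 288 mod 7 = 1 ✓, 288 mod 5 = 3 ✓.

x ≡ 288 (mod 315).


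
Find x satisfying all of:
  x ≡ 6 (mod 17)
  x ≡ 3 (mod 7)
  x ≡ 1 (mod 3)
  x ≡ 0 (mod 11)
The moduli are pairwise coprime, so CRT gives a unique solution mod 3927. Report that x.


Product of moduli M = 17 · 7 · 3 · 11 = 3927.
Merge one congruence at a time:
  Start: x ≡ 6 (mod 17).
  Combine with x ≡ 3 (mod 7); new modulus lcm = 119.
    Write x = 6 + 17·t and substitute into x ≡ 3 (mod 7): 17·t ≡ 3 − 6 = -3 (mod 7).
    Reduce coefficients mod 7: 3·t ≡ 4 (mod 7).
    The inverse of 3 mod 7 is 5 (since 3·5 = 15 = 2·7 + 1), so t ≡ 5·4 = 20 ≡ 6 (mod 7).
    Then x = 6 + 17·6 = 108, valid modulo lcm(17, 7) = 119: x ≡ 108 (mod 119).
  Combine with x ≡ 1 (mod 3); new modulus lcm = 357.
    Write x = 108 + 119·t and substitute into x ≡ 1 (mod 3): 119·t ≡ 1 − 108 = -107 (mod 3).
    Reduce coefficients mod 3: 2·t ≡ 1 (mod 3).
    The inverse of 2 mod 3 is 2 (since 2·2 = 4 = 1·3 + 1), so t ≡ 2·1 = 2 ≡ 2 (mod 3).
    Then x = 108 + 119·2 = 346, valid modulo lcm(119, 3) = 357: x ≡ 346 (mod 357).
  Combine with x ≡ 0 (mod 11); new modulus lcm = 3927.
    Write x = 346 + 357·t and substitute into x ≡ 0 (mod 11): 357·t ≡ 0 − 346 = -346 (mod 11).
    Reduce coefficients mod 11: 5·t ≡ 6 (mod 11).
    The inverse of 5 mod 11 is 9 (since 5·9 = 45 = 4·11 + 1), so t ≡ 9·6 = 54 ≡ 10 (mod 11).
    Then x = 346 + 357·10 = 3916, valid modulo lcm(357, 11) = 3927: x ≡ 3916 (mod 3927).
Verify against each original: 3916 mod 17 = 6, 3916 mod 7 = 3, 3916 mod 3 = 1, 3916 mod 11 = 0.

x ≡ 3916 (mod 3927).


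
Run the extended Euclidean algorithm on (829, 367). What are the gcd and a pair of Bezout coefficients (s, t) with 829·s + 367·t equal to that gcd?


Euclidean algorithm on (829, 367) — divide until remainder is 0:
  829 = 2 · 367 + 95
  367 = 3 · 95 + 82
  95 = 1 · 82 + 13
  82 = 6 · 13 + 4
  13 = 3 · 4 + 1
  4 = 4 · 1 + 0
gcd(829, 367) = 1.
Track Bezout coefficients alongside the remainders: start with r₀ = 829 = a·1 + b·0 (s = 1, t = 0) and r₁ = 367 = a·0 + b·1 (s = 0, t = 1); each new remainder r_{k+1} = r_{k-1} − q_k·r_k inherits s_{k+1} = s_{k-1} − q_k·s_k, t_{k+1} = t_{k-1} − q_k·t_k, so r_k = a·s_k + b·t_k at every step:
  q = 2: r = 95, s = 1 − 2·0 = 1, t = 0 − 2·1 = -2  (check: 829·1 + 367·(-2) = 95)
  q = 3: r = 82, s = 0 − 3·1 = -3, t = 1 − 3·(-2) = 7  (check: 829·(-3) + 367·7 = 82)
  q = 1: r = 13, s = 1 − 1·(-3) = 4, t = -2 − 1·7 = -9  (check: 829·4 + 367·(-9) = 13)
  q = 6: r = 4, s = -3 − 6·4 = -27, t = 7 − 6·(-9) = 61  (check: 829·(-27) + 367·61 = 4)
  q = 3: r = 1, s = 4 − 3·(-27) = 85, t = -9 − 3·61 = -192  (check: 829·85 + 367·(-192) = 1)
The row with r = 1 (the gcd) gives the Bezout coefficients s = 85, t = -192.
Result: 829 · (85) + 367 · (-192) = 1.

gcd(829, 367) = 1; s = 85, t = -192 (check: 829·85 + 367·(-192) = 1).


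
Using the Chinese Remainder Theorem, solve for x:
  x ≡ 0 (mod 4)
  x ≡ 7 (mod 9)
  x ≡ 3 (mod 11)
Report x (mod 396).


Moduli 4, 9, 11 are pairwise coprime; by CRT there is a unique solution modulo M = 4 · 9 · 11 = 396.
Solve pairwise, accumulating the modulus:
  Start with x ≡ 0 (mod 4).
  Combine with x ≡ 7 (mod 9): since gcd(4, 9) = 1, we get a unique residue mod 36.
    Write x = 0 + 4·t and substitute into x ≡ 7 (mod 9): 4·t ≡ 7 − 0 = 7 (mod 9).
    The inverse of 4 mod 9 is 7 (since 4·7 = 28 = 3·9 + 1), so t ≡ 7·7 = 49 ≡ 4 (mod 9).
    Then x = 0 + 4·4 = 16, valid modulo lcm(4, 9) = 36: x ≡ 16 (mod 36).
  Combine with x ≡ 3 (mod 11): since gcd(36, 11) = 1, we get a unique residue mod 396.
    Write x = 16 + 36·t and substitute into x ≡ 3 (mod 11): 36·t ≡ 3 − 16 = -13 (mod 11).
    Reduce coefficients mod 11: 3·t ≡ 9 (mod 11).
    The inverse of 3 mod 11 is 4 (since 3·4 = 12 = 1·11 + 1), so t ≡ 4·9 = 36 ≡ 3 (mod 11).
    Then x = 16 + 36·3 = 124, valid modulo lcm(36, 11) = 396: x ≡ 124 (mod 396).
Verify: 124 mod 4 = 0 ✓, 124 mod 9 = 7 ✓, 124 mod 11 = 3 ✓.

x ≡ 124 (mod 396).


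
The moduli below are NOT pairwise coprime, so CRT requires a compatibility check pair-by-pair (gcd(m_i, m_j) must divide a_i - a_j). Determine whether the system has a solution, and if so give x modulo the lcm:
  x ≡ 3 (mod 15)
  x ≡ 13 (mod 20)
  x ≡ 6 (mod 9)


Moduli 15, 20, 9 are not pairwise coprime, so CRT works modulo lcm(m_i) when all pairwise compatibility conditions hold.
Pairwise compatibility: gcd(m_i, m_j) must divide a_i - a_j for every pair.
Merge one congruence at a time:
  Start: x ≡ 3 (mod 15).
  Combine with x ≡ 13 (mod 20): gcd(15, 20) = 5; 13 - 3 = 10, which IS divisible by 5, so compatible.
    Write x = 3 + 15·t and substitute into x ≡ 13 (mod 20): 15·t ≡ 13 − 3 = 10 (mod 20).
    Divide the congruence (and modulus) by g = 5: 3·t ≡ 2 (mod 4).
    The inverse of 3 mod 4 is 3 (since 3·3 = 9 = 2·4 + 1), so t ≡ 3·2 = 6 ≡ 2 (mod 4).
    Then x = 3 + 15·2 = 33, valid modulo lcm(15, 20) = 60: x ≡ 33 (mod 60).
  Combine with x ≡ 6 (mod 9): gcd(60, 9) = 3; 6 - 33 = -27, which IS divisible by 3, so compatible.
    Write x = 33 + 60·t and substitute into x ≡ 6 (mod 9): 60·t ≡ 6 − 33 = -27 (mod 9).
    Divide the congruence (and modulus) by g = 3: 20·t ≡ -9 (mod 3).
    Reduce coefficients mod 3: 2·t ≡ 0 (mod 3).
    The inverse of 2 mod 3 is 2 (since 2·2 = 4 = 1·3 + 1), so t ≡ 2·0 = 0 ≡ 0 (mod 3).
    Then x = 33 + 60·0 = 33, valid modulo lcm(60, 9) = 180: x ≡ 33 (mod 180).
Verify: 33 mod 15 = 3, 33 mod 20 = 13, 33 mod 9 = 6.

x ≡ 33 (mod 180).


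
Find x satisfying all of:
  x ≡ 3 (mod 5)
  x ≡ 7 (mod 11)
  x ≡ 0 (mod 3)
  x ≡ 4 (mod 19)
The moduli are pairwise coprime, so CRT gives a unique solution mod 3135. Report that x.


Product of moduli M = 5 · 11 · 3 · 19 = 3135.
Merge one congruence at a time:
  Start: x ≡ 3 (mod 5).
  Combine with x ≡ 7 (mod 11); new modulus lcm = 55.
    Write x = 3 + 5·t and substitute into x ≡ 7 (mod 11): 5·t ≡ 7 − 3 = 4 (mod 11).
    The inverse of 5 mod 11 is 9 (since 5·9 = 45 = 4·11 + 1), so t ≡ 9·4 = 36 ≡ 3 (mod 11).
    Then x = 3 + 5·3 = 18, valid modulo lcm(5, 11) = 55: x ≡ 18 (mod 55).
  Combine with x ≡ 0 (mod 3); new modulus lcm = 165.
    Write x = 18 + 55·t and substitute into x ≡ 0 (mod 3): 55·t ≡ 0 − 18 = -18 (mod 3).
    Reduce coefficients mod 3: 1·t ≡ 0 (mod 3).
    So t ≡ 0 (mod 3).
    Then x = 18 + 55·0 = 18, valid modulo lcm(55, 3) = 165: x ≡ 18 (mod 165).
  Combine with x ≡ 4 (mod 19); new modulus lcm = 3135.
    Write x = 18 + 165·t and substitute into x ≡ 4 (mod 19): 165·t ≡ 4 − 18 = -14 (mod 19).
    Reduce coefficients mod 19: 13·t ≡ 5 (mod 19).
    The inverse of 13 mod 19 is 3 (since 13·3 = 39 = 2·19 + 1), so t ≡ 3·5 = 15 ≡ 15 (mod 19).
    Then x = 18 + 165·15 = 2493, valid modulo lcm(165, 19) = 3135: x ≡ 2493 (mod 3135).
Verify against each original: 2493 mod 5 = 3, 2493 mod 11 = 7, 2493 mod 3 = 0, 2493 mod 19 = 4.

x ≡ 2493 (mod 3135).
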